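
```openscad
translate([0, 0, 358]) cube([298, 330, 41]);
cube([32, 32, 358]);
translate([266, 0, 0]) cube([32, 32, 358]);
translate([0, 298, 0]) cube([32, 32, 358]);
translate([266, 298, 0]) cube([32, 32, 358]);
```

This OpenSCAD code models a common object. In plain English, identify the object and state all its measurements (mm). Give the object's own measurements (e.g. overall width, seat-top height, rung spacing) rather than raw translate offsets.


A simple wooden stool: a rectangular seat 298 mm (x) by 330 mm (y), 41 mm thick, top face at z = 399 mm, on four square legs, each 32×32 mm in cross-section. The legs rest on z = 0, each flush with a corner of the seat.


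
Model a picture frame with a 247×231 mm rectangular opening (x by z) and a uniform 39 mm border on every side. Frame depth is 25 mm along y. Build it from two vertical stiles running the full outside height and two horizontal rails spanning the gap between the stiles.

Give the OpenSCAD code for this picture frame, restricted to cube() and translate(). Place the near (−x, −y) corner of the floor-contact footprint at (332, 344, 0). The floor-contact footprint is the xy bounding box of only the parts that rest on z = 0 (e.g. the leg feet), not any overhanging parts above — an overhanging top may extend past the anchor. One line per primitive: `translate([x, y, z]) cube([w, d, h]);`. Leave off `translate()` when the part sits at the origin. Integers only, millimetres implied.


translate([332, 344, 0]) cube([39, 25, 309]);
translate([618, 344, 0]) cube([39, 25, 309]);
translate([371, 344, 0]) cube([247, 25, 39]);
translate([371, 344, 270]) cube([247, 25, 39]);


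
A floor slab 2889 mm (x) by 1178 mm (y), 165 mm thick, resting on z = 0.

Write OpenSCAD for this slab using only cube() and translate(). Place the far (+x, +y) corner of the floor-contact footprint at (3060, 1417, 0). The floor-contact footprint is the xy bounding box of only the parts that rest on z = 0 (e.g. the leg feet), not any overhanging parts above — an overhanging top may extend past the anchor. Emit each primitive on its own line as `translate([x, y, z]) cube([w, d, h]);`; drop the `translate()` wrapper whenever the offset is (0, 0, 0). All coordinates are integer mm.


translate([171, 239, 0]) cube([2889, 1178, 165]);


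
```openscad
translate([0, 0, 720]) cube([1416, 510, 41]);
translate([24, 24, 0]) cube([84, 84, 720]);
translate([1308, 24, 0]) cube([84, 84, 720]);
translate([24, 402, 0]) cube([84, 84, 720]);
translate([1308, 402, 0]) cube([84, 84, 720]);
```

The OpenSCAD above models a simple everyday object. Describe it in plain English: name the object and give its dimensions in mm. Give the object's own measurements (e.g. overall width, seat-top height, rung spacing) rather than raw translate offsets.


A rectangular dining table. The top is 1416×510×41 mm with its upper surface at z = 761 mm. It stands on four 84×84 mm square legs, each inset 24 mm from the nearest pair of top edges, running from the floor to the underside of the top.


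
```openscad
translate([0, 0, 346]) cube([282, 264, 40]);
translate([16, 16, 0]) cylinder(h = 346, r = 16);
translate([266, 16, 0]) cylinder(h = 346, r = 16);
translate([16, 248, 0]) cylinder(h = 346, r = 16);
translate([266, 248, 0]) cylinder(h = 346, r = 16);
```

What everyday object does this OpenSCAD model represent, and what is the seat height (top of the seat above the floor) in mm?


A stool. The seat height is 386 mm.

A 282×264×40 slab at z = 346 on four corner cylinders — a stool. The seat top is 346 + 40 = 386 mm.


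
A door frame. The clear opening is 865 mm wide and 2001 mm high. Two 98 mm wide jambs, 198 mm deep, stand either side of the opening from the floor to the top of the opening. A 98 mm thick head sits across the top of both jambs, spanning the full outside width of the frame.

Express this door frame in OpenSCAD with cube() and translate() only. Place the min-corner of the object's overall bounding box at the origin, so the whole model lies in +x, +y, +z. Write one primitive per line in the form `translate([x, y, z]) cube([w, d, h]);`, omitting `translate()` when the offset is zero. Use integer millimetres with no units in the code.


cube([98, 198, 2001]);
translate([963, 0, 0]) cube([98, 198, 2001]);
translate([0, 0, 2001]) cube([1061, 198, 98]);


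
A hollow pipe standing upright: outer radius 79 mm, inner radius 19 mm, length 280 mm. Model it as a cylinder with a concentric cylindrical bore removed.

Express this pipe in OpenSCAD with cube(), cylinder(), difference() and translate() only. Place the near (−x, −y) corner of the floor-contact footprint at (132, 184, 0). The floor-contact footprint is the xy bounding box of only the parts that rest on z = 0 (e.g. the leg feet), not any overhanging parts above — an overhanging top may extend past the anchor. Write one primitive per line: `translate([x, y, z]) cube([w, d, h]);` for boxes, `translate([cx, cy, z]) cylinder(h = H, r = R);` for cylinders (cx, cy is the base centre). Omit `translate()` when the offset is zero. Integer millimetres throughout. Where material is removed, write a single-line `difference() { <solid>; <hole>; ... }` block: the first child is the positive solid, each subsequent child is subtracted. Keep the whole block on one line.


difference() { translate([211, 263, 0]) cylinder(h = 280, r = 79); translate([211, 263, 0]) cylinder(h = 280, r = 19); }


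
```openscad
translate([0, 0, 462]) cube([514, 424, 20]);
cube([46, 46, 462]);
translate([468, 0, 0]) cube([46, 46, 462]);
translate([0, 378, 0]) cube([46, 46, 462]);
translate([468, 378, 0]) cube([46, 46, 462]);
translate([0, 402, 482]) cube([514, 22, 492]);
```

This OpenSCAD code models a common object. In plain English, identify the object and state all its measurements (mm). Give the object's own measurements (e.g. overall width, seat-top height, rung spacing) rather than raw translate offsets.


A chair. The seat is a 514×424×20 mm slab with its top at z = 482 mm, on four 46×46 mm corner legs (flush with the seat edges, standing on z = 0). A flat backrest 22 mm thick, 492 mm tall, spans the full seat width and rises from the seat top along its +y edge, rear face flush with the rear of the seat.


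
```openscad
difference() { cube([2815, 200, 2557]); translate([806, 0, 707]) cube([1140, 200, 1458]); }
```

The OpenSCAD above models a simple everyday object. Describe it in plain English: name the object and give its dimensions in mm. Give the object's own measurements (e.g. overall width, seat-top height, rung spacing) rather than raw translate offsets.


A wall 2815 mm long (x), 200 mm thick (y), 2557 mm tall, with a rectangular window opening cut through it. The opening is 1140 mm wide and 1458 mm tall; its sill is at z = 707 mm and its near (−x) edge is 806 mm from the wall's −x end. The opening passes through the full wall thickness.


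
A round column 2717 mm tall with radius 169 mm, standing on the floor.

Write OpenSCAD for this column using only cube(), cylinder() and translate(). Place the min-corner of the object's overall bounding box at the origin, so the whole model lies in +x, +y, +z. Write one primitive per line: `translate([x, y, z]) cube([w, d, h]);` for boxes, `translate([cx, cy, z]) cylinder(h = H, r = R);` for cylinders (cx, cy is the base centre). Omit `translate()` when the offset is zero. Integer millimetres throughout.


translate([169, 169, 0]) cylinder(h = 2717, r = 169);


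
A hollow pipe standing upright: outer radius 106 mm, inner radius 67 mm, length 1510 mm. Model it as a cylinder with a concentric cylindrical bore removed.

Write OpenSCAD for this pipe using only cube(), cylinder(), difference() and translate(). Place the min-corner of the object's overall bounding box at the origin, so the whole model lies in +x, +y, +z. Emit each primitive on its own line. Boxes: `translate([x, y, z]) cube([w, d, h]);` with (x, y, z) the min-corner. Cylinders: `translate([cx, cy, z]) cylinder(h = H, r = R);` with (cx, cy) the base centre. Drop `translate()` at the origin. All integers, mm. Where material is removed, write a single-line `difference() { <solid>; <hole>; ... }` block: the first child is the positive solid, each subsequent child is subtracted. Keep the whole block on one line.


difference() { translate([106, 106, 0]) cylinder(h = 1510, r = 106); translate([106, 106, 0]) cylinder(h = 1510, r = 67); }


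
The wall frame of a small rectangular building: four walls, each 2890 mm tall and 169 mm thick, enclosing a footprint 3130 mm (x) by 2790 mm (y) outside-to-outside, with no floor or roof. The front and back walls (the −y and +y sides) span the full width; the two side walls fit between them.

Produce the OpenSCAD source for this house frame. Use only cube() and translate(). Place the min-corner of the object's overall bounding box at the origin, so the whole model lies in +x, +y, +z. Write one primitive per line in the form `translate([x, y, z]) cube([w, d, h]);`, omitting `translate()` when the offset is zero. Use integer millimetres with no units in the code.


cube([3130, 169, 2890]);
translate([0, 2621, 0]) cube([3130, 169, 2890]);
translate([0, 169, 0]) cube([169, 2452, 2890]);
translate([2961, 169, 0]) cube([169, 2452, 2890]);


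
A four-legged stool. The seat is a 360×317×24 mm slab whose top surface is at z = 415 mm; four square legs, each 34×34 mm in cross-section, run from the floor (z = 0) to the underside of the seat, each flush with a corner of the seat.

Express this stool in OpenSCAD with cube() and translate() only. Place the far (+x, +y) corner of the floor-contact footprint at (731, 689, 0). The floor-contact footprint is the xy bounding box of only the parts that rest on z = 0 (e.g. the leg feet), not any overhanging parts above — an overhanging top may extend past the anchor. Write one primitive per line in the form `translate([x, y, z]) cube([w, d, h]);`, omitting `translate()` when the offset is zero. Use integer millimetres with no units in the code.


// leg_h = 415 - 24 = 391
translate([371, 372, 391]) cube([360, 317, 24]);
translate([371, 372, 0]) cube([34, 34, 391]);
translate([697, 372, 0]) cube([34, 34, 391]);
translate([371, 655, 0]) cube([34, 34, 391]);
translate([697, 655, 0]) cube([34, 34, 391]);


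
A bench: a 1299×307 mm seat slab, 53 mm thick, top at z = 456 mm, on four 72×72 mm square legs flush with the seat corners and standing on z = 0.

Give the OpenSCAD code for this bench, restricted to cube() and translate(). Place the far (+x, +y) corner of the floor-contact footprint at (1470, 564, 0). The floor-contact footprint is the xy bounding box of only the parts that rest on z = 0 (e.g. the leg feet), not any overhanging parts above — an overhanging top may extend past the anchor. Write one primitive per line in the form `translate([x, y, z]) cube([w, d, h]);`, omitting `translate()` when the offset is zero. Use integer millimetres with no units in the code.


translate([171, 257, 403]) cube([1299, 307, 53]);
translate([171, 257, 0]) cube([72, 72, 403]);
translate([171, 492, 0]) cube([72, 72, 403]);
translate([1398, 257, 0]) cube([72, 72, 403]);
translate([1398, 492, 0]) cube([72, 72, 403]);


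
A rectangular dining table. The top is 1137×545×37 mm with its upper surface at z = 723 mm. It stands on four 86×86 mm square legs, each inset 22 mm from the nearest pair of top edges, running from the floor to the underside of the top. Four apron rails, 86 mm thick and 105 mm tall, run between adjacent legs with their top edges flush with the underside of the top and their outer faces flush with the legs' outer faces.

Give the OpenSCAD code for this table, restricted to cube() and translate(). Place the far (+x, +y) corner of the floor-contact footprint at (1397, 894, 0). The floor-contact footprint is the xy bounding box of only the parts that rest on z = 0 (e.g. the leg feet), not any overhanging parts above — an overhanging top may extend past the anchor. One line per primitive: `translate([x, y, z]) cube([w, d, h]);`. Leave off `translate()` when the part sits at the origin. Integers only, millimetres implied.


translate([282, 371, 686]) cube([1137, 545, 37]);
translate([304, 393, 0]) cube([86, 86, 686]);
translate([1311, 393, 0]) cube([86, 86, 686]);
translate([304, 808, 0]) cube([86, 86, 686]);
translate([1311, 808, 0]) cube([86, 86, 686]);
translate([390, 393, 581]) cube([921, 86, 105]);
translate([390, 808, 581]) cube([921, 86, 105]);
translate([304, 479, 581]) cube([86, 329, 105]);
translate([1311, 479, 581]) cube([86, 329, 105]);


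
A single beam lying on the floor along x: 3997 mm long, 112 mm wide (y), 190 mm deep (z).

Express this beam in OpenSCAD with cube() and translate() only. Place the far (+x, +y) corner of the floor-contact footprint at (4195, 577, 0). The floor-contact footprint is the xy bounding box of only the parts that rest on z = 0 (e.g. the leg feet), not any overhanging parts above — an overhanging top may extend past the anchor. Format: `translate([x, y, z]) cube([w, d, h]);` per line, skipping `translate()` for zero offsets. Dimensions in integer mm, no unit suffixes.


translate([198, 465, 0]) cube([3997, 112, 190]);


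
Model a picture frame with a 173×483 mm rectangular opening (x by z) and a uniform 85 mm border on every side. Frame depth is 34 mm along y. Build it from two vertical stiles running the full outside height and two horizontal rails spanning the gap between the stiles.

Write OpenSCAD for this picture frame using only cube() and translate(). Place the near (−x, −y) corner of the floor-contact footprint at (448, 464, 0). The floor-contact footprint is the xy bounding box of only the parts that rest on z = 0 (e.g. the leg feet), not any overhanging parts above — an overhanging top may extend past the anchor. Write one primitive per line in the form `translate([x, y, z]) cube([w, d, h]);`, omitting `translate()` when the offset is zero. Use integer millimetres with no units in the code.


translate([448, 464, 0]) cube([85, 34, 653]);
translate([706, 464, 0]) cube([85, 34, 653]);
translate([533, 464, 0]) cube([173, 34, 85]);
translate([533, 464, 568]) cube([173, 34, 85]);


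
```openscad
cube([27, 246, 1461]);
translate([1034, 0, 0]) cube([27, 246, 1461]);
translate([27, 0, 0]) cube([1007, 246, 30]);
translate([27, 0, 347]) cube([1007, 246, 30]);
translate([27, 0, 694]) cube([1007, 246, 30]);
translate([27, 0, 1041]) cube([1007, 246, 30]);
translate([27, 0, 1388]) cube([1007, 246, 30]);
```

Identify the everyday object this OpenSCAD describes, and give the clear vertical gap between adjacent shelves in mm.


A bookshelf. The clear shelf gap is 317 mm.

Two tall side panels with 5 horizontal boards between them — a bookshelf. The first two shelf undersides are at z = 0 and z = 347; with shelf thickness 30, the clear gap is 347 − 0 − 30 = 317 mm.


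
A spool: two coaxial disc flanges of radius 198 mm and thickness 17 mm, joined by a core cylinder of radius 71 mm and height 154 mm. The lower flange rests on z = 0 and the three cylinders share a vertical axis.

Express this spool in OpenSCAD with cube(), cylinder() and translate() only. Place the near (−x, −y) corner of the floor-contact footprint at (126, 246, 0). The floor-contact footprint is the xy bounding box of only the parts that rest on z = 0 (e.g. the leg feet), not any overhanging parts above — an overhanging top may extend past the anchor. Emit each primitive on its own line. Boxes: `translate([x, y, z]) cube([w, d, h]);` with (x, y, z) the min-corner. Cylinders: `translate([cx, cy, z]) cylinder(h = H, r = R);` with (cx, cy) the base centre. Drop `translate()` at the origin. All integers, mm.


translate([324, 444, 0]) cylinder(h = 17, r = 198);
translate([324, 444, 17]) cylinder(h = 154, r = 71);
translate([324, 444, 171]) cylinder(h = 17, r = 198);


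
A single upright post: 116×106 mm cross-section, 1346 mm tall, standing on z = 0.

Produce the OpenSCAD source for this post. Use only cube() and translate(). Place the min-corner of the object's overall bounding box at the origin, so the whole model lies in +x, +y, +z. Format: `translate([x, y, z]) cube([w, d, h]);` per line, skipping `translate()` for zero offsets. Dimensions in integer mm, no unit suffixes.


cube([116, 106, 1346]);


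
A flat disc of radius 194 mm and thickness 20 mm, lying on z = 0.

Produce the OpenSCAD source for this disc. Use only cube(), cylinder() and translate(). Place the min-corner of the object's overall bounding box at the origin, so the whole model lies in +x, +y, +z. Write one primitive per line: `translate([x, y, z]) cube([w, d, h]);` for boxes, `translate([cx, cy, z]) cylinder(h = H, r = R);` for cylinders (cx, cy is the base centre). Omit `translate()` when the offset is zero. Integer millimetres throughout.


translate([194, 194, 0]) cylinder(h = 20, r = 194);


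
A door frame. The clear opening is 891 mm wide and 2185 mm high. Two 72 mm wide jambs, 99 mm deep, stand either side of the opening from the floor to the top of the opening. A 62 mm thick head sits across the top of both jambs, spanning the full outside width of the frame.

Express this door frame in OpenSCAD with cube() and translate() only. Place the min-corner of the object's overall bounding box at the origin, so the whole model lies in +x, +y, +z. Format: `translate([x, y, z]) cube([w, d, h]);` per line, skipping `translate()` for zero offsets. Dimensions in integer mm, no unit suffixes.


cube([72, 99, 2185]);
translate([963, 0, 0]) cube([72, 99, 2185]);
translate([0, 0, 2185]) cube([1035, 99, 62]);


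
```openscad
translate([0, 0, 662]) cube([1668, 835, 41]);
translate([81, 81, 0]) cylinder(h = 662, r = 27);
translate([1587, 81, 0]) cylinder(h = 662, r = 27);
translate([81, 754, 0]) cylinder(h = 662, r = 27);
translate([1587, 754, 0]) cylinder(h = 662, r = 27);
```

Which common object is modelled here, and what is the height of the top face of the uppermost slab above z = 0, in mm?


A table. The table height is 703 mm.

A 1668×835×41 slab sits at z = 662 on four Ø54 mm round legs — a table. The top surface is at 662 + 41 = 703 mm.


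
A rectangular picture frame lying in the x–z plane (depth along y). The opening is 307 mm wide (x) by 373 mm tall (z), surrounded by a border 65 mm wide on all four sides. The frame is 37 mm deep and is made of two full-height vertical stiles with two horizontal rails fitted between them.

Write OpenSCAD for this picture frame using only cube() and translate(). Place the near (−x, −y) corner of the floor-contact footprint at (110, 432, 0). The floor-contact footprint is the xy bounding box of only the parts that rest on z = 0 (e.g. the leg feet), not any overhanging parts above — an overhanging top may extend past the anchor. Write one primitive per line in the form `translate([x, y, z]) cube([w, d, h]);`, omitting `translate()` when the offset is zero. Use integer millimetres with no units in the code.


translate([110, 432, 0]) cube([65, 37, 503]);
translate([482, 432, 0]) cube([65, 37, 503]);
translate([175, 432, 0]) cube([307, 37, 65]);
translate([175, 432, 438]) cube([307, 37, 65]);


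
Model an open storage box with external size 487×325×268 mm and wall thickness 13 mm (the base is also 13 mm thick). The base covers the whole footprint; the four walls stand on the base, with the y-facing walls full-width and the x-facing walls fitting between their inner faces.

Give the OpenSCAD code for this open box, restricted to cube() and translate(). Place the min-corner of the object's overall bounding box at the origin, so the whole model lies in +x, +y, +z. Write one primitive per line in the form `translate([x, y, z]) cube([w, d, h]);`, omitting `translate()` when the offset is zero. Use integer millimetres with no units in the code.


cube([487, 325, 13]);
translate([0, 0, 13]) cube([487, 13, 255]);
translate([0, 312, 13]) cube([487, 13, 255]);
translate([0, 13, 13]) cube([13, 299, 255]);
translate([474, 13, 13]) cube([13, 299, 255]);


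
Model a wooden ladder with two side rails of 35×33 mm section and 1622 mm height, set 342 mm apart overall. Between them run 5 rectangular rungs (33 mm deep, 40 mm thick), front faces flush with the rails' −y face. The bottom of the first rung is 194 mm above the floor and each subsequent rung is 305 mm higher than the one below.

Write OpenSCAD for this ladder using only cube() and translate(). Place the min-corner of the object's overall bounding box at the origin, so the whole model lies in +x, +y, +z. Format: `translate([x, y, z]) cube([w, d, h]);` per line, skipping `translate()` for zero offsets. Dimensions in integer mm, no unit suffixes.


cube([35, 33, 1622]);
translate([307, 0, 0]) cube([35, 33, 1622]);
translate([35, 0, 194]) cube([272, 33, 40]);
translate([35, 0, 499]) cube([272, 33, 40]);
translate([35, 0, 804]) cube([272, 33, 40]);
translate([35, 0, 1109]) cube([272, 33, 40]);
translate([35, 0, 1414]) cube([272, 33, 40]);


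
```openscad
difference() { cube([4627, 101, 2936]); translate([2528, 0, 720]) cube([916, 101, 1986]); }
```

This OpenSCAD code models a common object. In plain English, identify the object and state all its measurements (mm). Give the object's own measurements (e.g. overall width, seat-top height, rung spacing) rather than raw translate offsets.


A wall 4627 mm long (x), 101 mm thick (y), 2936 mm tall, with a rectangular window opening cut through it. The opening is 916 mm wide and 1986 mm tall; its sill is at z = 720 mm and its near (−x) edge is 2528 mm from the wall's −x end. The opening passes through the full wall thickness.


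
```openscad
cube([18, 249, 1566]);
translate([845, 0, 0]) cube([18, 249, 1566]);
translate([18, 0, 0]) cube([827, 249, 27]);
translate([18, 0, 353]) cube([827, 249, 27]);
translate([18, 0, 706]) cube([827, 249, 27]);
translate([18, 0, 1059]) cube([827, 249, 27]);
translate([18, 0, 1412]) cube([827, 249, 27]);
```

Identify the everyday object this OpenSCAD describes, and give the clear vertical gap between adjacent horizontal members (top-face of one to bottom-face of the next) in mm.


A bookshelf. The clear shelf gap is 326 mm.

Two tall side panels with 5 horizontal boards between them — a bookshelf. The first two shelf undersides are at z = 0 and z = 353; with shelf thickness 27, the clear gap is 353 − 0 − 27 = 326 mm.


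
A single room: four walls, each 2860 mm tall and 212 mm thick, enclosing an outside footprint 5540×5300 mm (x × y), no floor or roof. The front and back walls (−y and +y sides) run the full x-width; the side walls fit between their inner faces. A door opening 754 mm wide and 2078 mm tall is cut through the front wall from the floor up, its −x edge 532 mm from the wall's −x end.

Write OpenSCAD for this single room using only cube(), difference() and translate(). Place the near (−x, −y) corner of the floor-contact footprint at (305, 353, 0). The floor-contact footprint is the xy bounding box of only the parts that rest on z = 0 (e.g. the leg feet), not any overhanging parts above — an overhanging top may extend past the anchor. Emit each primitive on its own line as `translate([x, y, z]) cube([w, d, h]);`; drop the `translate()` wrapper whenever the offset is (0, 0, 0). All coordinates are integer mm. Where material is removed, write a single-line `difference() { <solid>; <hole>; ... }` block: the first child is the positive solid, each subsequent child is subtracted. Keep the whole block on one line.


difference() { translate([305, 353, 0]) cube([5540, 212, 2860]); translate([837, 353, 0]) cube([754, 212, 2078]); }
translate([305, 5441, 0]) cube([5540, 212, 2860]);
translate([305, 565, 0]) cube([212, 4876, 2860]);
translate([5633, 565, 0]) cube([212, 4876, 2860]);


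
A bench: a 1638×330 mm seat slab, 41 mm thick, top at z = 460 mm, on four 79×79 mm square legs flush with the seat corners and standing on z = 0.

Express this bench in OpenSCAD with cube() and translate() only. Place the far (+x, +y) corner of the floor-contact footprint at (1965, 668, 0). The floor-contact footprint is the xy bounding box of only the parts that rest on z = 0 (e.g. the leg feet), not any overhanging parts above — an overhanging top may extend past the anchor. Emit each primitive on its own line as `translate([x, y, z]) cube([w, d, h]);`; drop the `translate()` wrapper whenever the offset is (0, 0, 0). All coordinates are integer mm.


translate([327, 338, 419]) cube([1638, 330, 41]);
translate([327, 338, 0]) cube([79, 79, 419]);
translate([327, 589, 0]) cube([79, 79, 419]);
translate([1886, 338, 0]) cube([79, 79, 419]);
translate([1886, 589, 0]) cube([79, 79, 419]);


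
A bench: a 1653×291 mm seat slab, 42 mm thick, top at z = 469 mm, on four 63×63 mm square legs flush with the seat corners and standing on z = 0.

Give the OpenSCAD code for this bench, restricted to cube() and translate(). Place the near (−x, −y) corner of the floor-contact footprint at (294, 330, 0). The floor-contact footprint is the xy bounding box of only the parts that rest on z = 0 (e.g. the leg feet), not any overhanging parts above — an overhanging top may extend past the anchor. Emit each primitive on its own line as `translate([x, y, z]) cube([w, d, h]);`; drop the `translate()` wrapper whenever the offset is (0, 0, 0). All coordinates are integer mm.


translate([294, 330, 427]) cube([1653, 291, 42]);
translate([294, 330, 0]) cube([63, 63, 427]);
translate([294, 558, 0]) cube([63, 63, 427]);
translate([1884, 330, 0]) cube([63, 63, 427]);
translate([1884, 558, 0]) cube([63, 63, 427]);


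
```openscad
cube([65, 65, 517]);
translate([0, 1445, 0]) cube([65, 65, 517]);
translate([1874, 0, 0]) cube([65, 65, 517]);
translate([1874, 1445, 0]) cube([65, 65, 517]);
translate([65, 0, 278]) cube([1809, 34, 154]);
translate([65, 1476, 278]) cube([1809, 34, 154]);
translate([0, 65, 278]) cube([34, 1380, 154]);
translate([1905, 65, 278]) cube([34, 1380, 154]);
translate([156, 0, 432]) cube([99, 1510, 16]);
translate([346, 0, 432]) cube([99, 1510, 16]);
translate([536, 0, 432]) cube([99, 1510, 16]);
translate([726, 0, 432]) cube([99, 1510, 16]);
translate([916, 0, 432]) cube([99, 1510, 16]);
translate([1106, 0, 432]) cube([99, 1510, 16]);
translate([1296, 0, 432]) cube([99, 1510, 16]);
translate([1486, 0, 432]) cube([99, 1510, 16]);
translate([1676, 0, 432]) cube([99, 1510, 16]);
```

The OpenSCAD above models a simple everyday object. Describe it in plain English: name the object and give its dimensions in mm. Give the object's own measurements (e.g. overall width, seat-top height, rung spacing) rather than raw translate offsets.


A bed frame 1939 mm long (x) by 1510 mm wide (y). Four 65×65 mm corner posts, 517 mm tall, at the corners of the footprint. Four rails of 34 mm thickness and 154 mm height run between adjacent posts with their undersides at z = 278 mm, their outer faces flush with the outside of the frame (the two x-running rails run between the posts' inner faces; the two y-running rails run between the posts' inner faces). 9 slats, each 99 mm wide (x) and 16 mm thick, lie across the top of the two x-running rails, running the full 1510 mm width of the frame in y; along x they sit between the end posts with a 91 mm gap after the −x posts and between neighbouring slats, leaving 99 mm before the +x posts.


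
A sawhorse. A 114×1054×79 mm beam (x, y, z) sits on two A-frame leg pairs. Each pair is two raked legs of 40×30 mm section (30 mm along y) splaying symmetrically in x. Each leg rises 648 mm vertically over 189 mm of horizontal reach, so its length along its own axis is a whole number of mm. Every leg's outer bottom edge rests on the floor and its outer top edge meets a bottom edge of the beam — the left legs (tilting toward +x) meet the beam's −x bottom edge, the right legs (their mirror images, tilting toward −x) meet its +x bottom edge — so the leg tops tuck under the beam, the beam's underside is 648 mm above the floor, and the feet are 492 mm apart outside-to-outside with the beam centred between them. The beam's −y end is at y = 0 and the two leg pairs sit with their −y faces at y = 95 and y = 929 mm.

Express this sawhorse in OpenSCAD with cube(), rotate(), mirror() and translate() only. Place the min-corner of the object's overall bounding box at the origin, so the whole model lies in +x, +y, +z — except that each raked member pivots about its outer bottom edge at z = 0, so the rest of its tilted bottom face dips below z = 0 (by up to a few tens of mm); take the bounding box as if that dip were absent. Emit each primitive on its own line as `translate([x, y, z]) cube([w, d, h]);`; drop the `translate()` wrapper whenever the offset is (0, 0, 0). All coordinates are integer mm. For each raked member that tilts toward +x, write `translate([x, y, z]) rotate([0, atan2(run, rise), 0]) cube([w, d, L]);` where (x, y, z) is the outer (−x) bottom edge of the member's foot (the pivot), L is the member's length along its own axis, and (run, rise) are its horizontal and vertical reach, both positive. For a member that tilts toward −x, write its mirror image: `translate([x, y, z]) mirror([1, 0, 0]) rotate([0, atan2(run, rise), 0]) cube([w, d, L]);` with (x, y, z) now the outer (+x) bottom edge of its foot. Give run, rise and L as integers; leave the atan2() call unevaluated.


translate([189, 0, 648]) cube([114, 1054, 79]);
translate([0, 95, 0]) rotate([0, atan2(189, 648), 0]) cube([40, 30, 675]);
translate([492, 95, 0]) mirror([1, 0, 0]) rotate([0, atan2(189, 648), 0]) cube([40, 30, 675]);
translate([0, 929, 0]) rotate([0, atan2(189, 648), 0]) cube([40, 30, 675]);
translate([492, 929, 0]) mirror([1, 0, 0]) rotate([0, atan2(189, 648), 0]) cube([40, 30, 675]);


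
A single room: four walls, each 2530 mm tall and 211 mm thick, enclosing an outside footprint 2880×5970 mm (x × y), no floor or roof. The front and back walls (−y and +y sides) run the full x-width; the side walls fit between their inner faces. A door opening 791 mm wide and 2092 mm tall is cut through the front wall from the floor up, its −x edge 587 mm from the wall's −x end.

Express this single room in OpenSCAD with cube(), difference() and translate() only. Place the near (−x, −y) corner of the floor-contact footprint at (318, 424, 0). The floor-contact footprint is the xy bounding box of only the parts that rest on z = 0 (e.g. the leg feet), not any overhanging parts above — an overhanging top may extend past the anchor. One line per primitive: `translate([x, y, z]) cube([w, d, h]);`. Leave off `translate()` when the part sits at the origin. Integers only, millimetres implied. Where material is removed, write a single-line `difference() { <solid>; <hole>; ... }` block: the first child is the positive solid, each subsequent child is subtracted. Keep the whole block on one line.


difference() { translate([318, 424, 0]) cube([2880, 211, 2530]); translate([905, 424, 0]) cube([791, 211, 2092]); }
translate([318, 6183, 0]) cube([2880, 211, 2530]);
translate([318, 635, 0]) cube([211, 5548, 2530]);
translate([2987, 635, 0]) cube([211, 5548, 2530]);


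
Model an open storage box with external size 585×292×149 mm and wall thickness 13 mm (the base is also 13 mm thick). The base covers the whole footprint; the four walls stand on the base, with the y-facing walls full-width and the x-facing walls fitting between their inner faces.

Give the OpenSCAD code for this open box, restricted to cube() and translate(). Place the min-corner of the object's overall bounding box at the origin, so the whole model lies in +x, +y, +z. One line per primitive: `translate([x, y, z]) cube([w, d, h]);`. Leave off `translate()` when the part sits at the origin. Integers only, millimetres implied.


cube([585, 292, 13]);
translate([0, 0, 13]) cube([585, 13, 136]);
translate([0, 279, 13]) cube([585, 13, 136]);
translate([0, 13, 13]) cube([13, 266, 136]);
translate([572, 13, 13]) cube([13, 266, 136]);


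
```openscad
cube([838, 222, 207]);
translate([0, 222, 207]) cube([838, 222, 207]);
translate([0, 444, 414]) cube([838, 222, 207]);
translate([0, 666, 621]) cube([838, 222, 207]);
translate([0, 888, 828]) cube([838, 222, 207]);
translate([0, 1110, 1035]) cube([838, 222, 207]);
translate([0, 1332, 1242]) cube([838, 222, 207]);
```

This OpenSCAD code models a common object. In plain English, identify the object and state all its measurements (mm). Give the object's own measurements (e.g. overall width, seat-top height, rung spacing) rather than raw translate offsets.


A straight staircase of 7 solid steps. Each step is 838 mm wide (x), 222 mm deep (y, the going) and 207 mm tall (the rise). The first step rests on the floor; each subsequent step sits one going further in +y and one rise higher in +z, directly behind and above the previous step with no overlap.


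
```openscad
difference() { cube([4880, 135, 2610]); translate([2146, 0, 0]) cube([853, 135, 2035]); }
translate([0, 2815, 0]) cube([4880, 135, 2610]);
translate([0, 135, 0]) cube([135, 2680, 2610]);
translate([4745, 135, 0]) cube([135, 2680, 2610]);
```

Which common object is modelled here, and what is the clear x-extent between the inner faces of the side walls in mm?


A single room. The interior width is 4610 mm.

Four walls enclosing a rectangle with a door in the front wall — a room. Outside width 4880 minus two 135 mm walls gives 4610 mm.


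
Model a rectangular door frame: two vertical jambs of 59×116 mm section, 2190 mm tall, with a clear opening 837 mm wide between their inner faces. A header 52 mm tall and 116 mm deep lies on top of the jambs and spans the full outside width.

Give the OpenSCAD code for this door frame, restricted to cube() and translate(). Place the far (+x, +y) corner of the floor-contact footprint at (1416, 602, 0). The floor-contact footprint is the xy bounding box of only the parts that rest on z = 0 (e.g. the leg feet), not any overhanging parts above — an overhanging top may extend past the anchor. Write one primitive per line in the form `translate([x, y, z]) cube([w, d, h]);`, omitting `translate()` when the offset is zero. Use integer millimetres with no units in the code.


translate([461, 486, 0]) cube([59, 116, 2190]);
translate([1357, 486, 0]) cube([59, 116, 2190]);
translate([461, 486, 2190]) cube([955, 116, 52]);


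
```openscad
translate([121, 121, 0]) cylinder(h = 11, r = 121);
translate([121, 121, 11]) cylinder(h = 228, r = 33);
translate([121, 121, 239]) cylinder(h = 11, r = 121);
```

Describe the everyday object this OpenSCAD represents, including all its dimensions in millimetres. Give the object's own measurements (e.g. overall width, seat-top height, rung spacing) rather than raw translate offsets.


A spool: two coaxial disc flanges of radius 121 mm and thickness 11 mm, joined by a core cylinder of radius 33 mm and height 228 mm. The lower flange rests on z = 0 and the three cylinders share a vertical axis.


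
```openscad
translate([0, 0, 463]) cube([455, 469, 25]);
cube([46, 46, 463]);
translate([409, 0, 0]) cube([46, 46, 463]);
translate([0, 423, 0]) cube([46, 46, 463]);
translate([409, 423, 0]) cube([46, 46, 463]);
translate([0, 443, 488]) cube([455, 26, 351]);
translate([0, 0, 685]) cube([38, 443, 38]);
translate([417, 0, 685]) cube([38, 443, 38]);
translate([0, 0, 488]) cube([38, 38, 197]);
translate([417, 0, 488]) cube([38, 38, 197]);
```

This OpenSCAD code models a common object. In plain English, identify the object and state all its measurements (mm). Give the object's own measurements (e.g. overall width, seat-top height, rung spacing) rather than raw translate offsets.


A chair. The seat is a 455×469×25 mm slab with its top at z = 488 mm, on four 46×46 mm corner legs (flush with the seat edges, standing on z = 0). A flat backrest 26 mm thick, 351 mm tall, spans the full seat width and rises from the seat top along its +y edge, rear face flush with the rear of the seat. Two armrests of 38×38 mm section run along each side from the seat's front edge to the front of the backrest, top faces 235 mm above the seat top and outer faces flush with the seat's x-edges; a 38×38 mm post under the front of each armrest stands on the seat at the front corner.


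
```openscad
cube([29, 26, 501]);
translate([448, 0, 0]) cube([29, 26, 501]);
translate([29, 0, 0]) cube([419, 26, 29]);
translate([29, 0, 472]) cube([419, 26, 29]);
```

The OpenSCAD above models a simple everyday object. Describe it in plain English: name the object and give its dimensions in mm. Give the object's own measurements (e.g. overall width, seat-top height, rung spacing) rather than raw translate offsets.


A rectangular picture frame lying in the x–z plane (depth along y). The opening is 419 mm wide (x) by 443 mm tall (z), surrounded by a border 29 mm wide on all four sides. The frame is 26 mm deep and is made of two full-height vertical stiles with two horizontal rails fitted between them.


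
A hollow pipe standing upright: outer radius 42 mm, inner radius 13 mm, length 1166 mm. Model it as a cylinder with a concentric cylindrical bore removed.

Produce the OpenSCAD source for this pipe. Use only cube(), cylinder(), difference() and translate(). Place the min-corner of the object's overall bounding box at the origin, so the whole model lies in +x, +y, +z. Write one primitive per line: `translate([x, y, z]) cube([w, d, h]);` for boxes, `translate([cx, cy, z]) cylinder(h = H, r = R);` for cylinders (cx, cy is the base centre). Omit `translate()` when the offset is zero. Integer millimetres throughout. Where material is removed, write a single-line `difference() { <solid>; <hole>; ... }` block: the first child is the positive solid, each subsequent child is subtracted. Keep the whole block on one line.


difference() { translate([42, 42, 0]) cylinder(h = 1166, r = 42); translate([42, 42, 0]) cylinder(h = 1166, r = 13); }


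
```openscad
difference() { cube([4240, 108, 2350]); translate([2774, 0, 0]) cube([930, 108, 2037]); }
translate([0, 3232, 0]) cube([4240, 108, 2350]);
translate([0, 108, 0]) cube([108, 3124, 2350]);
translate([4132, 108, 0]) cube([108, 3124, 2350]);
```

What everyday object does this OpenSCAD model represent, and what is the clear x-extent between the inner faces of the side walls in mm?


A single room. The interior width is 4024 mm.

Four walls enclosing a rectangle with a door in the front wall — a room. Outside width 4240 minus two 108 mm walls gives 4024 mm.


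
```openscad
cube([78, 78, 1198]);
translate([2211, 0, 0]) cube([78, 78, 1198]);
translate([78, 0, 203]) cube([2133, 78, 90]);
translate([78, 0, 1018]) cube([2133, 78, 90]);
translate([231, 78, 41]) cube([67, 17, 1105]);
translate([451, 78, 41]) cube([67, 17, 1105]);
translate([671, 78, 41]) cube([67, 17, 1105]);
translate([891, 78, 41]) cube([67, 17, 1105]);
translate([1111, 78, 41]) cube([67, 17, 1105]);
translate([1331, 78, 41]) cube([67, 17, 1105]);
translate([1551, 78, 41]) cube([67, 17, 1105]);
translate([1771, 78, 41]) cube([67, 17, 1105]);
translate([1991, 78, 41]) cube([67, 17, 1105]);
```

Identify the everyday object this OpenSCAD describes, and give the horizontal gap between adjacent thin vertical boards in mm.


A fence section. The picket gap is 153 mm.

Two posts, two rails, 9 pickets — a fence section. Span 2133 mm holds 9 pickets of 67 mm with 10 equal gaps: ⌊(2133 − 9·67) / 10⌋ = 153 mm.


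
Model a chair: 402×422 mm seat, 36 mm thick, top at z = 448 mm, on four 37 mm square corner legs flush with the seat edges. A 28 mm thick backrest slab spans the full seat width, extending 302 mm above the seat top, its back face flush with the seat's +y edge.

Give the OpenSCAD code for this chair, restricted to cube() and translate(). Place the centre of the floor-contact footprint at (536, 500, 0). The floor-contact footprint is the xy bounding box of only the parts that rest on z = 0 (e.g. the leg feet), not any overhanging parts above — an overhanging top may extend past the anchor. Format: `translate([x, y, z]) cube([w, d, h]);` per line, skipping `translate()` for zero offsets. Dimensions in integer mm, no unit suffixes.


translate([335, 289, 412]) cube([402, 422, 36]);
translate([335, 289, 0]) cube([37, 37, 412]);
translate([700, 289, 0]) cube([37, 37, 412]);
translate([335, 674, 0]) cube([37, 37, 412]);
translate([700, 674, 0]) cube([37, 37, 412]);
translate([335, 683, 448]) cube([402, 28, 302]);
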